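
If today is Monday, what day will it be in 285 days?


Start: Monday (index 0)
(0 + 285) mod 7
= 285 mod 7
= 5
Index 5 → Saturday

Saturday


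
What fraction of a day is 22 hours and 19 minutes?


0.9299 (92.99%)

Total minutes: 22×60 + 19 = 1339
Day = 24×60 = 1440 minutes
Fraction = 1339/1440 ≈ 0.9299
As a percentage: 1339/1440 × 100 ≈ 92.99%


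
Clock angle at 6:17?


86.5°

Hour hand = 6×30 + 17×0.5 = 188.5°
Minute hand = 17×6 = 102°
Difference = |188.5 - 102| = 86.5°


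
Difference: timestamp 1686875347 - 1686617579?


257768 seconds (71.6 hours / 2.98 days)

Difference = 1686875347 - 1686617579 = 257768 seconds
In hours: 257768 / 3600 ≈ 71.6
In days: 257768 / 86400 ≈ 2.98


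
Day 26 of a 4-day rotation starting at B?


Shift C

Shifts: A, B, C, D
Start: B (index 1)
Day 26: (1 + 26 - 1) mod 4
= 26 mod 4
= 2
Index 2 → shift C


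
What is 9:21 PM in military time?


21:21

Input: 9:21 PM
PM: 9 + 12 = 21


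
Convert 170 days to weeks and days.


Weeks: 170 ÷ 7 = 24 remainder 2

24 weeks 2 days


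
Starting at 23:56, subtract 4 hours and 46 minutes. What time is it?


Start: 1436 minutes from midnight
Subtract: 286 minutes
Remaining: 1436 - 286 = 1150
Hours: 19, Minutes: 10

19:10


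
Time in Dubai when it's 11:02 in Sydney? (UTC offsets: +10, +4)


Time difference = UTC+4 - UTC+10 = -6 hours
New hour = (11 -6) mod 24
= 5 mod 24 = 5
Minutes unchanged → 05:02

05:02


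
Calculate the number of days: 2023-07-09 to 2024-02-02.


From July 9, 2023 to February 2, 2024
Rest of July 2023: 31 - 9 = 22
Full months: August 31, September 30, October 31, November 30, December 31, January 31
Days into February 2024: 2
Total = 22 + 31 + 30 + 31 + 30 + 31 + 31 + 2 = 208 days

208 days


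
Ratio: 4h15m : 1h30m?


Duration 1: 255 minutes
Duration 2: 90 minutes
Ratio = 255:90
GCD = 15
Simplified = 17:6
As a decimal: 17/6 ≈ 2.83

17:6 (2.83)


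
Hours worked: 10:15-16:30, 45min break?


Total time = (16×60+30) - (10×60+15)
= 990 - 615 = 375 min
Minus break: 375 - 45 = 330 min
= 5h 30m

5h 30m (330 minutes)


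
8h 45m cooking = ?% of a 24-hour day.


Time: 525 minutes
Day: 1440 minutes
Percentage = (525/1440) × 100 ≈ 36.5%

36.5%


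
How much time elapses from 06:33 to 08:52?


End time in minutes: 8×60 + 52 = 532
Start time in minutes: 6×60 + 33 = 393
Difference = 532 - 393 = 139 minutes
= 2 hours 19 minutes

2h 19m


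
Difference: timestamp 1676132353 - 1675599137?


533216 seconds (148.1 hours / 6.17 days)

Difference = 1676132353 - 1675599137 = 533216 seconds
In hours: 533216 / 3600 ≈ 148.1
In days: 533216 / 86400 ≈ 6.17


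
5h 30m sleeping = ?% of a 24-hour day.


Time: 330 minutes
Day: 1440 minutes
Percentage = (330/1440) × 100 ≈ 22.9%

22.9%


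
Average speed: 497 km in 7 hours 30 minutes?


66.3 km/h

Distance: 497 km
Time: 7h 30m = 450 min = 450/60 = 15/2 hours
Speed = 497 ÷ (15/2) = 497 × 2 / 15 = 994/15 ≈ 66.3 km/h


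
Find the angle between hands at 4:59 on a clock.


155.5°

Hour hand = 4×30 + 59×0.5 = 149.5°
Minute hand = 59×6 = 354°
Difference = |149.5 - 354| = 204.5°
Since > 180°: 360 - 204.5 = 155.5°


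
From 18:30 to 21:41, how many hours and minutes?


End time in minutes: 21×60 + 41 = 1301
Start time in minutes: 18×60 + 30 = 1110
Difference = 1301 - 1110 = 191 minutes
= 3 hours 11 minutes

3h 11m


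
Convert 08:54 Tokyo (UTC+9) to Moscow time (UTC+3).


Time difference = UTC+3 - UTC+9 = -6 hours
New hour = (8 -6) mod 24
= 2 mod 24 = 2
Minutes unchanged → 02:54

02:54


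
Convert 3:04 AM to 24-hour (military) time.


03:04

Input: 3:04 AM
AM hour stays: 3


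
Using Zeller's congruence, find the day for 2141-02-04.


Saturday

Zeller's congruence:
q=4, m=14, k=40, j=21
h = (4 + ⌊13×15/5⌋ + 40 + ⌊40/4⌋ + ⌊21/4⌋ - 2×21) mod 7
= (4 + 39 + 40 + 10 + 5 - 42) mod 7
= 56 mod 7 = 0
h=0 → Saturday


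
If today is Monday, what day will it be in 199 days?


Thursday

Start: Monday (index 0)
(0 + 199) mod 7
= 199 mod 7
= 3
Index 3 → Thursday


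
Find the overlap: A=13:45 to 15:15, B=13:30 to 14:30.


Meeting A: 825-915 (in minutes from midnight)
Meeting B: 810-870
Overlap start = max(825, 810) = 825
Overlap end = min(915, 870) = 870
Overlap = max(0, 870 - 825) = 45 min

45 minutes


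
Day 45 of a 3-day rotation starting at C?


Shifts: A, B, C
Start: C (index 2)
Day 45: (2 + 45 - 1) mod 3
= 46 mod 3
= 1
Index 1 → shift B

Shift B


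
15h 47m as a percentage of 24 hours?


Total minutes: 15×60 + 47 = 947
Day = 24×60 = 1440 minutes
Fraction = 947/1440 ≈ 0.6576
As a percentage: 947/1440 × 100 ≈ 65.76%

0.6576 (65.76%)


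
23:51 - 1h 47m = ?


22:04

Start: 1431 minutes from midnight
Subtract: 107 minutes
Remaining: 1431 - 107 = 1324
Hours: 22, Minutes: 4


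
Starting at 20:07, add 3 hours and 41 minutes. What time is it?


Start: 1207 minutes from midnight
Add: 221 minutes
Total: 1428 minutes
Hours: 1428 ÷ 60 = 23 remainder 48

23:48


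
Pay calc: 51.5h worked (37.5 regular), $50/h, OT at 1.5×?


Regular: 37.5h × $50 = $1875.00
Overtime: 51.5 - 37.5 = 14.0h
OT pay: 14.0h × $50 × 1.5 = $1050.00
Total = $1875.00 + $1050.00 = $2925.00

$2925.00


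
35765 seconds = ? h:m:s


9h 56m 5s

Hours: 35765 ÷ 3600 = 9 remainder 3365
Minutes: 3365 ÷ 60 = 56 remainder 5
Seconds: 5


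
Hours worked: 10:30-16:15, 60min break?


Total time = (16×60+15) - (10×60+30)
= 975 - 630 = 345 min
Minus break: 345 - 60 = 285 min
= 4h 45m

4h 45m (285 minutes)


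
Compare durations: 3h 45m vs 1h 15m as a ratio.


3:1 (3.00)

Duration 1: 225 minutes
Duration 2: 75 minutes
Ratio = 225:75
GCD = 75
Simplified = 3:1
As a decimal: 3/1 = 3.00


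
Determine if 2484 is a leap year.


Rules: divisible by 4 AND (not by 100 OR by 400)
2484 ÷ 4 = 621 exactly → divisible by 4
2484 ÷ 100 = 24 remainder 84 → not divisible by 100
Divisible by 4 but not by 100 → leap year

Yes


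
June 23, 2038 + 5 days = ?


June 28, 2038

Start: June 23, 2038
Add 5 days
June 23 + 5 = June 28, 2038


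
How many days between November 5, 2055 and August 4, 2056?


From November 5, 2055 to August 4, 2056
Rest of November 2055: 30 - 5 = 25
Full months: December 31, January 31, February 2056 29, March 31, April 30, May 31, June 30, July 31
Days into August 2056: 4
Total = 25 + 31 + 31 + 29 + 31 + 30 + 31 + 30 + 31 + 4 = 273 days

273 days


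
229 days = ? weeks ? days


Weeks: 229 ÷ 7 = 32 remainder 5

32 weeks 5 days


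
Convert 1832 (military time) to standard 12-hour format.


Hour: 18
18 - 12 = 6 → PM

6:32 PM


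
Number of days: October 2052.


31 days

Month: October (month 10)
October has 31 days


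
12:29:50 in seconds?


44990 seconds

Hours: 12 × 3600 = 43200
Minutes: 29 × 60 = 1740
Seconds: 50
Total = 43200 + 1740 + 50 = 44990


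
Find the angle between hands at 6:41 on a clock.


Hour hand = 6×30 + 41×0.5 = 200.5°
Minute hand = 41×6 = 246°
Difference = |200.5 - 246| = 45.5°

45.5°


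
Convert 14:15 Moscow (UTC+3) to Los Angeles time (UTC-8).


Time difference = UTC-8 - UTC+3 = -11 hours
New hour = (14 -11) mod 24
= 3 mod 24 = 3
Minutes unchanged → 03:15

03:15


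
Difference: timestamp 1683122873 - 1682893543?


Difference = 1683122873 - 1682893543 = 229330 seconds
In hours: 229330 / 3600 ≈ 63.7
In days: 229330 / 86400 ≈ 2.65

229330 seconds (63.7 hours / 2.65 days)


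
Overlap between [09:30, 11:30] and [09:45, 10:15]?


Meeting A: 570-690 (in minutes from midnight)
Meeting B: 585-615
Overlap start = max(570, 585) = 585
Overlap end = min(690, 615) = 615
Overlap = max(0, 615 - 585) = 30 min

30 minutes


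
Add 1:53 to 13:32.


15:25

Start: 812 minutes from midnight
Add: 113 minutes
Total: 925 minutes
Hours: 925 ÷ 60 = 15 remainder 25


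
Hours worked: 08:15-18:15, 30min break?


Total time = (18×60+15) - (8×60+15)
= 1095 - 495 = 600 min
Minus break: 600 - 30 = 570 min
= 9h 30m

9h 30m (570 minutes)


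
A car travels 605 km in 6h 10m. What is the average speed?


98.1 km/h

Distance: 605 km
Time: 6h 10m = 370 min = 370/60 = 37/6 hours
Speed = 605 ÷ (37/6) = 605 × 6 / 37 = 3630/37 ≈ 98.1 km/h


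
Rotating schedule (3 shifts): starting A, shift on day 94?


Shift A

Shifts: A, B, C
Start: A (index 0)
Day 94: (0 + 94 - 1) mod 3
= 93 mod 3
= 0
Index 0 → shift A


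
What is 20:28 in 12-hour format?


8:28 PM

Hour: 20
20 - 12 = 8 → PM


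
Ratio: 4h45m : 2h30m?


19:10 (1.90)

Duration 1: 285 minutes
Duration 2: 150 minutes
Ratio = 285:150
GCD = 15
Simplified = 19:10
As a decimal: 19/10 = 1.90


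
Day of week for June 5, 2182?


Wednesday

Zeller's congruence:
q=5, m=6, k=82, j=21
h = (5 + ⌊13×7/5⌋ + 82 + ⌊82/4⌋ + ⌊21/4⌋ - 2×21) mod 7
= (5 + 18 + 82 + 20 + 5 - 42) mod 7
= 88 mod 7 = 4
h=4 → Wednesday


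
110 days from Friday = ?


Wednesday

Start: Friday (index 4)
(4 + 110) mod 7
= 114 mod 7
= 2
Index 2 → Wednesday


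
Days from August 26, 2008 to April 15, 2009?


232 days

From August 26, 2008 to April 15, 2009
Rest of August 2008: 31 - 26 = 5
Full months: September 30, October 31, November 30, December 31, January 31, February 2009 28, March 31
Days into April 2009: 15
Total = 5 + 30 + 31 + 30 + 31 + 31 + 28 + 31 + 15 = 232 days


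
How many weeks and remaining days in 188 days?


Weeks: 188 ÷ 7 = 26 remainder 6

26 weeks 6 days


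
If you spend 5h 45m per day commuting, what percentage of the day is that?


Time: 345 minutes
Day: 1440 minutes
Percentage = (345/1440) × 100 ≈ 24.0%

24.0%


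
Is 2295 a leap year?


No

Rules: divisible by 4 AND (not by 100 OR by 400)
2295 ÷ 4 = 573 remainder 3 → not divisible by 4
Not divisible by 4 → not a leap year


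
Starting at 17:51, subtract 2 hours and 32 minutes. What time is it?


Start: 1071 minutes from midnight
Subtract: 152 minutes
Remaining: 1071 - 152 = 919
Hours: 15, Minutes: 19

15:19


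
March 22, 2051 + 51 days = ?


May 12, 2051

Start: March 22, 2051
Add 51 days
March 22 → April 1: 31 - 22 + 1 = 10 days (51 - 10 = 41 left)
April 1 → May 1: 30 - 1 + 1 = 30 days (41 - 30 = 11 left)
May 1 + 11 = May 12, 2051


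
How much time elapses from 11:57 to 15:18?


End time in minutes: 15×60 + 18 = 918
Start time in minutes: 11×60 + 57 = 717
Difference = 918 - 717 = 201 minutes
= 3 hours 21 minutes

3h 21m


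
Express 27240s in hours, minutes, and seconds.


Hours: 27240 ÷ 3600 = 7 remainder 2040
Minutes: 2040 ÷ 60 = 34 remainder 0
Seconds: 0

7h 34m 0s


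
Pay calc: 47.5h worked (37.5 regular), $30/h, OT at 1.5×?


Regular: 37.5h × $30 = $1125.00
Overtime: 47.5 - 37.5 = 10.0h
OT pay: 10.0h × $30 × 1.5 = $450.00
Total = $1125.00 + $450.00 = $1575.00

$1575.00


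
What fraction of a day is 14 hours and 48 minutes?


0.6167 (61.67%)

Total minutes: 14×60 + 48 = 888
Day = 24×60 = 1440 minutes
Fraction = 888/1440 ≈ 0.6167
As a percentage: 888/1440 × 100 ≈ 61.67%


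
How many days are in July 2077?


Month: July (month 7)
July has 31 days

31 days


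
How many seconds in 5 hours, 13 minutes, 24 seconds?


Hours: 5 × 3600 = 18000
Minutes: 13 × 60 = 780
Seconds: 24
Total = 18000 + 780 + 24 = 18804

18804 seconds


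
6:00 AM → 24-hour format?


06:00

Input: 6:00 AM
AM hour stays: 6


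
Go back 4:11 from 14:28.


Start: 868 minutes from midnight
Subtract: 251 minutes
Remaining: 868 - 251 = 617
Hours: 10, Minutes: 17

10:17


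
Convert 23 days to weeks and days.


Weeks: 23 ÷ 7 = 3 remainder 2

3 weeks 2 days


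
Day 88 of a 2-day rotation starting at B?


Shifts: A, B
Start: B (index 1)
Day 88: (1 + 88 - 1) mod 2
= 88 mod 2
= 0
Index 0 → shift A

Shift A


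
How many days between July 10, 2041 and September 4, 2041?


From July 10, 2041 to September 4, 2041
Rest of July 2041: 31 - 10 = 21
Full months: August 31
Days into September 2041: 4
Total = 21 + 31 + 4 = 56 days

56 days


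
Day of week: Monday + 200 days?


Start: Monday (index 0)
(0 + 200) mod 7
= 200 mod 7
= 4
Index 4 → Friday

Friday


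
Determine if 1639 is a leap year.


Rules: divisible by 4 AND (not by 100 OR by 400)
1639 ÷ 4 = 409 remainder 3 → not divisible by 4
Not divisible by 4 → not a leap year

No


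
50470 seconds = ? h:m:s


14h 1m 10s

Hours: 50470 ÷ 3600 = 14 remainder 70
Minutes: 70 ÷ 60 = 1 remainder 10
Seconds: 10


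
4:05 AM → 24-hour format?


04:05

Input: 4:05 AM
AM hour stays: 4


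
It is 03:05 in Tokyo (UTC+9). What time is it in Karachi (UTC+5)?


Time difference = UTC+5 - UTC+9 = -4 hours
New hour = (3 -4) mod 24
= -1 mod 24 = 23
Minutes unchanged → 23:05; -1 < 0 → previous day

23:05 (previous day)


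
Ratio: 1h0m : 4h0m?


1:4 (0.25)

Duration 1: 60 minutes
Duration 2: 240 minutes
Ratio = 60:240
GCD = 60
Simplified = 1:4
As a decimal: 1/4 = 0.25


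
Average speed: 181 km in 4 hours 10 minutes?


43.4 km/h

Distance: 181 km
Time: 4h 10m = 250 min = 250/60 = 25/6 hours
Speed = 181 ÷ (25/6) = 181 × 6 / 25 = 1086/25 ≈ 43.4 km/h


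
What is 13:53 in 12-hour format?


1:53 PM

Hour: 13
13 - 12 = 1 → PM


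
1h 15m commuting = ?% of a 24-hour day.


Time: 75 minutes
Day: 1440 minutes
Percentage = (75/1440) × 100 ≈ 5.2%

5.2%


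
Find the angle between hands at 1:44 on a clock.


Hour hand = 1×30 + 44×0.5 = 52.0°
Minute hand = 44×6 = 264°
Difference = |52.0 - 264| = 212.0°
Since > 180°: 360 - 212.0 = 148.0°

148.0°


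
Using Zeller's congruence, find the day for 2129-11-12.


Zeller's congruence:
q=12, m=11, k=29, j=21
h = (12 + ⌊13×12/5⌋ + 29 + ⌊29/4⌋ + ⌊21/4⌋ - 2×21) mod 7
= (12 + 31 + 29 + 7 + 5 - 42) mod 7
= 42 mod 7 = 0
h=0 → Saturday

Saturday


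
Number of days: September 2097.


Month: September (month 9)
September has 30 days

30 days


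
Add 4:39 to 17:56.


22:35

Start: 1076 minutes from midnight
Add: 279 minutes
Total: 1355 minutes
Hours: 1355 ÷ 60 = 22 remainder 35


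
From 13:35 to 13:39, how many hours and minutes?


0h 4m

End time in minutes: 13×60 + 39 = 819
Start time in minutes: 13×60 + 35 = 815
Difference = 819 - 815 = 4 minutes
= 0 hours 4 minutes


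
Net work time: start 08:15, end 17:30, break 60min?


Total time = (17×60+30) - (8×60+15)
= 1050 - 495 = 555 min
Minus break: 555 - 60 = 495 min
= 8h 15m

8h 15m (495 minutes)


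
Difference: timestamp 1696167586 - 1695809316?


Difference = 1696167586 - 1695809316 = 358270 seconds
In hours: 358270 / 3600 ≈ 99.5
In days: 358270 / 86400 ≈ 4.15

358270 seconds (99.5 hours / 4.15 days)


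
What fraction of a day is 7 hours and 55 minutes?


Total minutes: 7×60 + 55 = 475
Day = 24×60 = 1440 minutes
Fraction = 475/1440 ≈ 0.3299
As a percentage: 475/1440 × 100 ≈ 32.99%

0.3299 (32.99%)


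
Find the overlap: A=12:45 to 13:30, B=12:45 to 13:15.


30 minutes

Meeting A: 765-810 (in minutes from midnight)
Meeting B: 765-795
Overlap start = max(765, 765) = 765
Overlap end = min(810, 795) = 795
Overlap = max(0, 795 - 765) = 30 min


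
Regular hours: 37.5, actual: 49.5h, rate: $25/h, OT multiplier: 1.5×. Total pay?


$1387.50

Regular: 37.5h × $25 = $937.50
Overtime: 49.5 - 37.5 = 12.0h
OT pay: 12.0h × $25 × 1.5 = $450.00
Total = $937.50 + $450.00 = $1387.50


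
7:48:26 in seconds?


Hours: 7 × 3600 = 25200
Minutes: 48 × 60 = 2880
Seconds: 26
Total = 25200 + 2880 + 26 = 28106

28106 seconds


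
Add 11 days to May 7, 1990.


May 18, 1990

Start: May 7, 1990
Add 11 days
May 7 + 11 = May 18, 1990


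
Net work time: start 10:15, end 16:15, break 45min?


5h 15m (315 minutes)

Total time = (16×60+15) - (10×60+15)
= 975 - 615 = 360 min
Minus break: 360 - 45 = 315 min
= 5h 15m


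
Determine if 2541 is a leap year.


Rules: divisible by 4 AND (not by 100 OR by 400)
2541 ÷ 4 = 635 remainder 1 → not divisible by 4
Not divisible by 4 → not a leap year

No


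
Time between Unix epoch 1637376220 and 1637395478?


Difference = 1637395478 - 1637376220 = 19258 seconds
In hours: 19258 / 3600 ≈ 5.3
In days: 19258 / 86400 ≈ 0.22

19258 seconds (5.3 hours / 0.22 days)


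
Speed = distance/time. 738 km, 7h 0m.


Distance: 738 km
Time: 7 hours
Speed = 738 / 7 ≈ 105.4 km/h

105.4 km/h


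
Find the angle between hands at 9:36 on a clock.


72.0°

Hour hand = 9×30 + 36×0.5 = 288.0°
Minute hand = 36×6 = 216°
Difference = |288.0 - 216| = 72.0°


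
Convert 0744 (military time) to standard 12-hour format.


Hour: 7
7 < 12 → AM

7:44 AM


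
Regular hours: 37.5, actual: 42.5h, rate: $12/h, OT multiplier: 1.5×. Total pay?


$540.00

Regular: 37.5h × $12 = $450.00
Overtime: 42.5 - 37.5 = 5.0h
OT pay: 5.0h × $12 × 1.5 = $90.00
Total = $450.00 + $90.00 = $540.00


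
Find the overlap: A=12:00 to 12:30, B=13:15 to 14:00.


Meeting A: 720-750 (in minutes from midnight)
Meeting B: 795-840
Overlap start = max(720, 795) = 795
Overlap end = min(750, 840) = 750
Overlap = max(0, 750 - 795) = 0 min

0 minutes


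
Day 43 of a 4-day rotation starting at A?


Shifts: A, B, C, D
Start: A (index 0)
Day 43: (0 + 43 - 1) mod 4
= 42 mod 4
= 2
Index 2 → shift C

Shift C


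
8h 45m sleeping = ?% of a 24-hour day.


36.5%

Time: 525 minutes
Day: 1440 minutes
Percentage = (525/1440) × 100 ≈ 36.5%


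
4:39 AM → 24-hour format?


Input: 4:39 AM
AM hour stays: 4

04:39


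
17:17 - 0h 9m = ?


17:08

Start: 1037 minutes from midnight
Subtract: 9 minutes
Remaining: 1037 - 9 = 1028
Hours: 17, Minutes: 8


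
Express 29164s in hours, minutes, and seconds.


Hours: 29164 ÷ 3600 = 8 remainder 364
Minutes: 364 ÷ 60 = 6 remainder 4
Seconds: 4

8h 6m 4s


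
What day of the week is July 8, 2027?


Zeller's congruence:
q=8, m=7, k=27, j=20
h = (8 + ⌊13×8/5⌋ + 27 + ⌊27/4⌋ + ⌊20/4⌋ - 2×20) mod 7
= (8 + 20 + 27 + 6 + 5 - 40) mod 7
= 26 mod 7 = 5
h=5 → Thursday

Thursday


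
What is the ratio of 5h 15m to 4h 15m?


Duration 1: 315 minutes
Duration 2: 255 minutes
Ratio = 315:255
GCD = 15
Simplified = 21:17
As a decimal: 21/17 ≈ 1.24

21:17 (1.24)


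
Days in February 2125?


Month: February (month 2)
February: 28 or 29 (leap year)
2125 leap year? No

28 days


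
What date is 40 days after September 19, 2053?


October 29, 2053

Start: September 19, 2053
Add 40 days
September 19 → October 1: 30 - 19 + 1 = 12 days (40 - 12 = 28 left)
October 1 + 28 = October 29, 2053


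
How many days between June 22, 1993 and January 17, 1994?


209 days

From June 22, 1993 to January 17, 1994
Rest of June 1993: 30 - 22 = 8
Full months: July 31, August 31, September 30, October 31, November 30, December 31
Days into January 1994: 17
Total = 8 + 31 + 31 + 30 + 31 + 30 + 31 + 17 = 209 days


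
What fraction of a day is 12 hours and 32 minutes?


Total minutes: 12×60 + 32 = 752
Day = 24×60 = 1440 minutes
Fraction = 752/1440 ≈ 0.5222
As a percentage: 752/1440 × 100 ≈ 52.22%

0.5222 (52.22%)


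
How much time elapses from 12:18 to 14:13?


1h 55m

End time in minutes: 14×60 + 13 = 853
Start time in minutes: 12×60 + 18 = 738
Difference = 853 - 738 = 115 minutes
= 1 hours 55 minutes


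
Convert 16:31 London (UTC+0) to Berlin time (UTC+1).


Time difference = UTC+1 - UTC+0 = +1 hours
New hour = (16 + 1) mod 24
= 17 mod 24 = 17
Minutes unchanged → 17:31

17:31


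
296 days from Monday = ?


Wednesday

Start: Monday (index 0)
(0 + 296) mod 7
= 296 mod 7
= 2
Index 2 → Wednesday


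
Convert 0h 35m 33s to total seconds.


2133 seconds

Hours: 0 × 3600 = 0
Minutes: 35 × 60 = 2100
Seconds: 33
Total = 0 + 2100 + 33 = 2133


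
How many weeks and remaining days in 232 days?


Weeks: 232 ÷ 7 = 33 remainder 1

33 weeks 1 days


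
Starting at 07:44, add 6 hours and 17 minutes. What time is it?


Start: 464 minutes from midnight
Add: 377 minutes
Total: 841 minutes
Hours: 841 ÷ 60 = 14 remainder 1

14:01


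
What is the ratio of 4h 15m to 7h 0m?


Duration 1: 255 minutes
Duration 2: 420 minutes
Ratio = 255:420
GCD = 15
Simplified = 17:28
As a decimal: 17/28 ≈ 0.61

17:28 (0.61)


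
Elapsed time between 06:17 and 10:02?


End time in minutes: 10×60 + 2 = 602
Start time in minutes: 6×60 + 17 = 377
Difference = 602 - 377 = 225 minutes
= 3 hours 45 minutes

3h 45m


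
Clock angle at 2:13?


11.5°

Hour hand = 2×30 + 13×0.5 = 66.5°
Minute hand = 13×6 = 78°
Difference = |66.5 - 78| = 11.5°


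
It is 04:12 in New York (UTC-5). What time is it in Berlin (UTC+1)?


Time difference = UTC+1 - UTC-5 = +6 hours
New hour = (4 + 6) mod 24
= 10 mod 24 = 10
Minutes unchanged → 10:12

10:12


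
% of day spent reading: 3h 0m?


12.5%

Time: 180 minutes
Day: 1440 minutes
Percentage = (180/1440) × 100 = 12.5%


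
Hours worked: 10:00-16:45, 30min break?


6h 15m (375 minutes)

Total time = (16×60+45) - (10×60+0)
= 1005 - 600 = 405 min
Minus break: 405 - 30 = 375 min
= 6h 15m


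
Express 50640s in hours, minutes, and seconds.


14h 4m 0s

Hours: 50640 ÷ 3600 = 14 remainder 240
Minutes: 240 ÷ 60 = 4 remainder 0
Seconds: 0


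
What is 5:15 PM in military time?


17:15

Input: 5:15 PM
PM: 5 + 12 = 17


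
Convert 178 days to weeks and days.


Weeks: 178 ÷ 7 = 25 remainder 3

25 weeks 3 days


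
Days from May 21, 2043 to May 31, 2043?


10 days

From May 21, 2043 to May 31, 2043
Same month: 31 - 21 = 10 days


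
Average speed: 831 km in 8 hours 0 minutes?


103.9 km/h

Distance: 831 km
Time: 8 hours
Speed = 831 / 8 ≈ 103.9 km/h


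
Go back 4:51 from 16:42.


Start: 1002 minutes from midnight
Subtract: 291 minutes
Remaining: 1002 - 291 = 711
Hours: 11, Minutes: 51

11:51


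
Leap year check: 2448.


Rules: divisible by 4 AND (not by 100 OR by 400)
2448 ÷ 4 = 612 exactly → divisible by 4
2448 ÷ 100 = 24 remainder 48 → not divisible by 100
Divisible by 4 but not by 100 → leap year

Yes


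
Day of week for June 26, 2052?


Wednesday

Zeller's congruence:
q=26, m=6, k=52, j=20
h = (26 + ⌊13×7/5⌋ + 52 + ⌊52/4⌋ + ⌊20/4⌋ - 2×20) mod 7
= (26 + 18 + 52 + 13 + 5 - 40) mod 7
= 74 mod 7 = 4
h=4 → Wednesday


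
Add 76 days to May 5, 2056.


July 20, 2056

Start: May 5, 2056
Add 76 days
May 5 → June 1: 31 - 5 + 1 = 27 days (76 - 27 = 49 left)
June 1 → July 1: 30 - 1 + 1 = 30 days (49 - 30 = 19 left)
July 1 + 19 = July 20, 2056


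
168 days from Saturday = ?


Start: Saturday (index 5)
(5 + 168) mod 7
= 173 mod 7
= 5
Index 5 → Saturday

Saturday


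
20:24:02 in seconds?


Hours: 20 × 3600 = 72000
Minutes: 24 × 60 = 1440
Seconds: 2
Total = 72000 + 1440 + 2 = 73442

73442 seconds


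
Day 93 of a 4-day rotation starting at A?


Shifts: A, B, C, D
Start: A (index 0)
Day 93: (0 + 93 - 1) mod 4
= 92 mod 4
= 0
Index 0 → shift A

Shift A


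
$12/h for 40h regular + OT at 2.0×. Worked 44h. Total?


Regular: 40h × $12 = $480.00
Overtime: 44 - 40 = 4h
OT pay: 4h × $12 × 2.0 = $96.00
Total = $480.00 + $96.00 = $576.00

$576.00


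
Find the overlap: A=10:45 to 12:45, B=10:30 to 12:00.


Meeting A: 645-765 (in minutes from midnight)
Meeting B: 630-720
Overlap start = max(645, 630) = 645
Overlap end = min(765, 720) = 720
Overlap = max(0, 720 - 645) = 75 min

75 minutes


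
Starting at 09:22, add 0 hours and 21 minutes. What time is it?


Start: 562 minutes from midnight
Add: 21 minutes
Total: 583 minutes
Hours: 583 ÷ 60 = 9 remainder 43

09:43


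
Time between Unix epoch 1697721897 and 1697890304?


168407 seconds (46.8 hours / 1.95 days)

Difference = 1697890304 - 1697721897 = 168407 seconds
In hours: 168407 / 3600 ≈ 46.8
In days: 168407 / 86400 ≈ 1.95


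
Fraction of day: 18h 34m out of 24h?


0.7736 (77.36%)

Total minutes: 18×60 + 34 = 1114
Day = 24×60 = 1440 minutes
Fraction = 1114/1440 ≈ 0.7736
As a percentage: 1114/1440 × 100 ≈ 77.36%


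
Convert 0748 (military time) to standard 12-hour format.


7:48 AM

Hour: 7
7 < 12 → AM


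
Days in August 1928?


31 days

Month: August (month 8)
August has 31 days


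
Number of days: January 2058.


Month: January (month 1)
January has 31 days

31 days


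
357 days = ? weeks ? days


Weeks: 357 ÷ 7 = 51 remainder 0

51 weeks 0 days


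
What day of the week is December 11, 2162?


Zeller's congruence:
q=11, m=12, k=62, j=21
h = (11 + ⌊13×13/5⌋ + 62 + ⌊62/4⌋ + ⌊21/4⌋ - 2×21) mod 7
= (11 + 33 + 62 + 15 + 5 - 42) mod 7
= 84 mod 7 = 0
h=0 → Saturday

Saturday


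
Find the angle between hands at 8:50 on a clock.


35.0°

Hour hand = 8×30 + 50×0.5 = 265.0°
Minute hand = 50×6 = 300°
Difference = |265.0 - 300| = 35.0°


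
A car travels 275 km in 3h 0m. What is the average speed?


91.7 km/h

Distance: 275 km
Time: 3 hours
Speed = 275 / 3 ≈ 91.7 km/h


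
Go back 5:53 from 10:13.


04:20

Start: 613 minutes from midnight
Subtract: 353 minutes
Remaining: 613 - 353 = 260
Hours: 4, Minutes: 20


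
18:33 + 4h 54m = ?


Start: 1113 minutes from midnight
Add: 294 minutes
Total: 1407 minutes
Hours: 1407 ÷ 60 = 23 remainder 27

23:27


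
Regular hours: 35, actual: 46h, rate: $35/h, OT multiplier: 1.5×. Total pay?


$1802.50

Regular: 35h × $35 = $1225.00
Overtime: 46 - 35 = 11h
OT pay: 11h × $35 × 1.5 = $577.50
Total = $1225.00 + $577.50 = $1802.50


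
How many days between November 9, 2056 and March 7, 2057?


From November 9, 2056 to March 7, 2057
Rest of November 2056: 30 - 9 = 21
Full months: December 31, January 31, February 2057 28
Days into March 2057: 7
Total = 21 + 31 + 31 + 28 + 7 = 118 days

118 days


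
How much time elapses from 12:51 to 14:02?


1h 11m

End time in minutes: 14×60 + 2 = 842
Start time in minutes: 12×60 + 51 = 771
Difference = 842 - 771 = 71 minutes
= 1 hours 11 minutes


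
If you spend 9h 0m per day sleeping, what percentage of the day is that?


37.5%

Time: 540 minutes
Day: 1440 minutes
Percentage = (540/1440) × 100 = 37.5%


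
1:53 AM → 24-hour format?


01:53

Input: 1:53 AM
AM hour stays: 1


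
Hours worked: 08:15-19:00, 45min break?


10h 0m (600 minutes)

Total time = (19×60+0) - (8×60+15)
= 1140 - 495 = 645 min
Minus break: 645 - 45 = 600 min
= 10h 0m


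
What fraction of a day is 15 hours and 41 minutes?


0.6535 (65.35%)

Total minutes: 15×60 + 41 = 941
Day = 24×60 = 1440 minutes
Fraction = 941/1440 ≈ 0.6535
As a percentage: 941/1440 × 100 ≈ 65.35%


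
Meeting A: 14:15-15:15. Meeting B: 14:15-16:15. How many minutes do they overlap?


60 minutes

Meeting A: 855-915 (in minutes from midnight)
Meeting B: 855-975
Overlap start = max(855, 855) = 855
Overlap end = min(915, 975) = 915
Overlap = max(0, 915 - 855) = 60 min


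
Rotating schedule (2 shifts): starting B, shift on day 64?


Shift A

Shifts: A, B
Start: B (index 1)
Day 64: (1 + 64 - 1) mod 2
= 64 mod 2
= 0
Index 0 → shift A


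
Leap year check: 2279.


No

Rules: divisible by 4 AND (not by 100 OR by 400)
2279 ÷ 4 = 569 remainder 3 → not divisible by 4
Not divisible by 4 → not a leap year


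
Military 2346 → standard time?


11:46 PM

Hour: 23
23 - 12 = 11 → PM


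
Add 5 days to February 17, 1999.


February 22, 1999

Start: February 17, 1999
Add 5 days
February 17 + 5 = February 22, 1999


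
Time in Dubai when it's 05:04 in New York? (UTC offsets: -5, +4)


14:04

Time difference = UTC+4 - UTC-5 = +9 hours
New hour = (5 + 9) mod 24
= 14 mod 24 = 14
Minutes unchanged → 14:04


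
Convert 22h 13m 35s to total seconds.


Hours: 22 × 3600 = 79200
Minutes: 13 × 60 = 780
Seconds: 35
Total = 79200 + 780 + 35 = 80015

80015 seconds


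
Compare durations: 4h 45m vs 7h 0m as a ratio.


Duration 1: 285 minutes
Duration 2: 420 minutes
Ratio = 285:420
GCD = 15
Simplified = 19:28
As a decimal: 19/28 ≈ 0.68

19:28 (0.68)


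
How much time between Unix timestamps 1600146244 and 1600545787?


Difference = 1600545787 - 1600146244 = 399543 seconds
In hours: 399543 / 3600 ≈ 111.0
In days: 399543 / 86400 ≈ 4.62

399543 seconds (111.0 hours / 4.62 days)


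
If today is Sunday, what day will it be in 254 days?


Start: Sunday (index 6)
(6 + 254) mod 7
= 260 mod 7
= 1
Index 1 → Tuesday

Tuesday


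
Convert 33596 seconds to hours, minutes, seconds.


9h 19m 56s

Hours: 33596 ÷ 3600 = 9 remainder 1196
Minutes: 1196 ÷ 60 = 19 remainder 56
Seconds: 56


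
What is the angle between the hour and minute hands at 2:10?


5.0°

Hour hand = 2×30 + 10×0.5 = 65.0°
Minute hand = 10×6 = 60°
Difference = |65.0 - 60| = 5.0°


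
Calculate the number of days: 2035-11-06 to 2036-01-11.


66 days

From November 6, 2035 to January 11, 2036
Rest of November 2035: 30 - 6 = 24
Full months: December 31
Days into January 2036: 11
Total = 24 + 31 + 11 = 66 days


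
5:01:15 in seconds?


18075 seconds

Hours: 5 × 3600 = 18000
Minutes: 1 × 60 = 60
Seconds: 15
Total = 18000 + 60 + 15 = 18075


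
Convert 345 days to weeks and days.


Weeks: 345 ÷ 7 = 49 remainder 2

49 weeks 2 days


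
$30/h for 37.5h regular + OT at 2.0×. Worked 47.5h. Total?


Regular: 37.5h × $30 = $1125.00
Overtime: 47.5 - 37.5 = 10.0h
OT pay: 10.0h × $30 × 2.0 = $600.00
Total = $1125.00 + $600.00 = $1725.00

$1725.00


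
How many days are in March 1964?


Month: March (month 3)
March has 31 days

31 days


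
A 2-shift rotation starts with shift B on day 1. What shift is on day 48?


Shifts: A, B
Start: B (index 1)
Day 48: (1 + 48 - 1) mod 2
= 48 mod 2
= 0
Index 0 → shift A

Shift A


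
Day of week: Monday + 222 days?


Saturday

Start: Monday (index 0)
(0 + 222) mod 7
= 222 mod 7
= 5
Index 5 → Saturday


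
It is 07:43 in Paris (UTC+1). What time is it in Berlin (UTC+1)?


Time difference = UTC+1 - UTC+1 = +0 hours
New hour = (7 + 0) mod 24
= 7 mod 24 = 7
Minutes unchanged → 07:43

07:43


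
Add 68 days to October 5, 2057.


December 12, 2057

Start: October 5, 2057
Add 68 days
October 5 → November 1: 31 - 5 + 1 = 27 days (68 - 27 = 41 left)
November 1 → December 1: 30 - 1 + 1 = 30 days (41 - 30 = 11 left)
December 1 + 11 = December 12, 2057


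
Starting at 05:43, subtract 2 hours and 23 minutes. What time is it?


03:20

Start: 343 minutes from midnight
Subtract: 143 minutes
Remaining: 343 - 143 = 200
Hours: 3, Minutes: 20


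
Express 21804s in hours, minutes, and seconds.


6h 3m 24s

Hours: 21804 ÷ 3600 = 6 remainder 204
Minutes: 204 ÷ 60 = 3 remainder 24
Seconds: 24


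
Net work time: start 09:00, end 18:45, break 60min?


8h 45m (525 minutes)

Total time = (18×60+45) - (9×60+0)
= 1125 - 540 = 585 min
Minus break: 585 - 60 = 525 min
= 8h 45m


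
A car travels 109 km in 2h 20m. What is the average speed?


Distance: 109 km
Time: 2h 20m = 140 min = 140/60 = 7/3 hours
Speed = 109 ÷ (7/3) = 109 × 3 / 7 = 327/7 ≈ 46.7 km/h

46.7 km/h


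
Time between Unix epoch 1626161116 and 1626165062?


3946 seconds (1.1 hours / 0.05 days)

Difference = 1626165062 - 1626161116 = 3946 seconds
In hours: 3946 / 3600 ≈ 1.1
In days: 3946 / 86400 ≈ 0.05


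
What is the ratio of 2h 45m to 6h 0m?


11:24 (0.46)

Duration 1: 165 minutes
Duration 2: 360 minutes
Ratio = 165:360
GCD = 15
Simplified = 11:24
As a decimal: 11/24 ≈ 0.46


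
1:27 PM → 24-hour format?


Input: 1:27 PM
PM: 1 + 12 = 13

13:27


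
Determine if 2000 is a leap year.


Rules: divisible by 4 AND (not by 100 OR by 400)
2000 ÷ 4 = 500 exactly → divisible by 4
2000 ÷ 100 = 20 exactly → divisible by 100
2000 ÷ 400 = 5 exactly → divisible by 400
Divisible by 400 → leap year

Yes


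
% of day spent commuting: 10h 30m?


43.8%

Time: 630 minutes
Day: 1440 minutes
Percentage = (630/1440) × 100 ≈ 43.8%


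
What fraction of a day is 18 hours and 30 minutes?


0.7708 (77.08%)

Total minutes: 18×60 + 30 = 1110
Day = 24×60 = 1440 minutes
Fraction = 1110/1440 ≈ 0.7708
As a percentage: 1110/1440 × 100 ≈ 77.08%


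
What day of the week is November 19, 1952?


Wednesday

Zeller's congruence:
q=19, m=11, k=52, j=19
h = (19 + ⌊13×12/5⌋ + 52 + ⌊52/4⌋ + ⌊19/4⌋ - 2×19) mod 7
= (19 + 31 + 52 + 13 + 4 - 38) mod 7
= 81 mod 7 = 4
h=4 → Wednesday


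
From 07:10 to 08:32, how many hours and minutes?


1h 22m

End time in minutes: 8×60 + 32 = 512
Start time in minutes: 7×60 + 10 = 430
Difference = 512 - 430 = 82 minutes
= 1 hours 22 minutes


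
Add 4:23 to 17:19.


Start: 1039 minutes from midnight
Add: 263 minutes
Total: 1302 minutes
Hours: 1302 ÷ 60 = 21 remainder 42

21:42


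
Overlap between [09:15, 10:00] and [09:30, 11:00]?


30 minutes

Meeting A: 555-600 (in minutes from midnight)
Meeting B: 570-660
Overlap start = max(555, 570) = 570
Overlap end = min(600, 660) = 600
Overlap = max(0, 600 - 570) = 30 min


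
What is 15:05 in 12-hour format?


3:05 PM

Hour: 15
15 - 12 = 3 → PM


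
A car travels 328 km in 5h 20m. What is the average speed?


Distance: 328 km
Time: 5h 20m = 320 min = 320/60 = 16/3 hours
Speed = 328 ÷ (16/3) = 328 × 3 / 16 = 984/16 = 61.5 km/h

61.5 km/h


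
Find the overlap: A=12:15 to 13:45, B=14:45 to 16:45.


Meeting A: 735-825 (in minutes from midnight)
Meeting B: 885-1005
Overlap start = max(735, 885) = 885
Overlap end = min(825, 1005) = 825
Overlap = max(0, 825 - 885) = 0 min

0 minutes


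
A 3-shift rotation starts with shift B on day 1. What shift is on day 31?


Shift B

Shifts: A, B, C
Start: B (index 1)
Day 31: (1 + 31 - 1) mod 3
= 31 mod 3
= 1
Index 1 → shift B


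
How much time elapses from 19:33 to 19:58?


End time in minutes: 19×60 + 58 = 1198
Start time in minutes: 19×60 + 33 = 1173
Difference = 1198 - 1173 = 25 minutes
= 0 hours 25 minutes

0h 25m


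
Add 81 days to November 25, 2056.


February 14, 2057

Start: November 25, 2056
Add 81 days
November 25 → December 1: 30 - 25 + 1 = 6 days (81 - 6 = 75 left)
December 1 → January 1: 31 - 1 + 1 = 31 days (75 - 31 = 44 left)
January 1 → February 1: 31 - 1 + 1 = 31 days (44 - 31 = 13 left)
February 1 + 13 = February 14, 2057


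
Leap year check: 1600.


Rules: divisible by 4 AND (not by 100 OR by 400)
1600 ÷ 4 = 400 exactly → divisible by 4
1600 ÷ 100 = 16 exactly → divisible by 100
1600 ÷ 400 = 4 exactly → divisible by 400
Divisible by 400 → leap year

Yes


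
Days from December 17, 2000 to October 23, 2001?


From December 17, 2000 to October 23, 2001
Rest of December 2000: 31 - 17 = 14
Full months: January 31, February 2001 28, March 31, April 30, May 31, June 30, July 31, August 31, September 30
Days into October 2001: 23
Total = 14 + 31 + 28 + 31 + 30 + 31 + 30 + 31 + 31 + 30 + 23 = 310 days

310 days


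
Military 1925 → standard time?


Hour: 19
19 - 12 = 7 → PM

7:25 PM


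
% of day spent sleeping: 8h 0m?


33.3%

Time: 480 minutes
Day: 1440 minutes
Percentage = (480/1440) × 100 ≈ 33.3%


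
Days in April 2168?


Month: April (month 4)
April has 30 days

30 days


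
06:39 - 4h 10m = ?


02:29

Start: 399 minutes from midnight
Subtract: 250 minutes
Remaining: 399 - 250 = 149
Hours: 2, Minutes: 29


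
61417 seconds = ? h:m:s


17h 3m 37s

Hours: 61417 ÷ 3600 = 17 remainder 217
Minutes: 217 ÷ 60 = 3 remainder 37
Seconds: 37


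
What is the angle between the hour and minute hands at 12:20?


110.0°

Hour hand (12 ≡ 0 on the dial): 0×30 + 20×0.5 = 10.0°
Minute hand = 20×6 = 120°
Difference = |10.0 - 120| = 110.0°


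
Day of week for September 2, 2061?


Zeller's congruence:
q=2, m=9, k=61, j=20
h = (2 + ⌊13×10/5⌋ + 61 + ⌊61/4⌋ + ⌊20/4⌋ - 2×20) mod 7
= (2 + 26 + 61 + 15 + 5 - 40) mod 7
= 69 mod 7 = 6
h=6 → Friday

Friday


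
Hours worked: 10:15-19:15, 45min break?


Total time = (19×60+15) - (10×60+15)
= 1155 - 615 = 540 min
Minus break: 540 - 45 = 495 min
= 8h 15m

8h 15m (495 minutes)


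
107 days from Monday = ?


Start: Monday (index 0)
(0 + 107) mod 7
= 107 mod 7
= 2
Index 2 → Wednesday

Wednesday


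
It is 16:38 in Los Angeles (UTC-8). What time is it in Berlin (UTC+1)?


01:38 (next day)

Time difference = UTC+1 - UTC-8 = +9 hours
New hour = (16 + 9) mod 24
= 25 mod 24 = 1
Minutes unchanged → 01:38; 25 ≥ 24 → next day


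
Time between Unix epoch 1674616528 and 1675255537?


Difference = 1675255537 - 1674616528 = 639009 seconds
In hours: 639009 / 3600 ≈ 177.5
In days: 639009 / 86400 ≈ 7.40

639009 seconds (177.5 hours / 7.40 days)


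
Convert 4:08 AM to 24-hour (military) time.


Input: 4:08 AM
AM hour stays: 4

04:08


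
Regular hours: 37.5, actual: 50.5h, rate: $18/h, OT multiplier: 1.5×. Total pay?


$1026.00

Regular: 37.5h × $18 = $675.00
Overtime: 50.5 - 37.5 = 13.0h
OT pay: 13.0h × $18 × 1.5 = $351.00
Total = $675.00 + $351.00 = $1026.00


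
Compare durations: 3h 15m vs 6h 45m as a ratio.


13:27 (0.48)

Duration 1: 195 minutes
Duration 2: 405 minutes
Ratio = 195:405
GCD = 15
Simplified = 13:27
As a decimal: 13/27 ≈ 0.48


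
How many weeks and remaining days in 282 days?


40 weeks 2 days

Weeks: 282 ÷ 7 = 40 remainder 2


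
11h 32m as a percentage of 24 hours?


0.4806 (48.06%)

Total minutes: 11×60 + 32 = 692
Day = 24×60 = 1440 minutes
Fraction = 692/1440 ≈ 0.4806
As a percentage: 692/1440 × 100 ≈ 48.06%


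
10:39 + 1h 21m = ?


Start: 639 minutes from midnight
Add: 81 minutes
Total: 720 minutes
Hours: 720 ÷ 60 = 12 remainder 0

12:00


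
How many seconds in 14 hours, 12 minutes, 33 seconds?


Hours: 14 × 3600 = 50400
Minutes: 12 × 60 = 720
Seconds: 33
Total = 50400 + 720 + 33 = 51153

51153 seconds


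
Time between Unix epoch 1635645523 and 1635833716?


188193 seconds (52.3 hours / 2.18 days)

Difference = 1635833716 - 1635645523 = 188193 seconds
In hours: 188193 / 3600 ≈ 52.3
In days: 188193 / 86400 ≈ 2.18


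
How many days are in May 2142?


31 days

Month: May (month 5)
May has 31 days


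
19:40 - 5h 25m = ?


Start: 1180 minutes from midnight
Subtract: 325 minutes
Remaining: 1180 - 325 = 855
Hours: 14, Minutes: 15

14:15


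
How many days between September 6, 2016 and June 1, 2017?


268 days

From September 6, 2016 to June 1, 2017
Rest of September 2016: 30 - 6 = 24
Full months: October 31, November 30, December 31, January 31, February 2017 28, March 31, April 30, May 31
Days into June 2017: 1
Total = 24 + 31 + 30 + 31 + 31 + 28 + 31 + 30 + 31 + 1 = 268 days


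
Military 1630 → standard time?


Hour: 16
16 - 12 = 4 → PM

4:30 PM


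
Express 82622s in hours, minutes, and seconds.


22h 57m 2s

Hours: 82622 ÷ 3600 = 22 remainder 3422
Minutes: 3422 ÷ 60 = 57 remainder 2
Seconds: 2


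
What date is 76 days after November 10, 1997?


January 25, 1998

Start: November 10, 1997
Add 76 days
November 10 → December 1: 30 - 10 + 1 = 21 days (76 - 21 = 55 left)
December 1 → January 1: 31 - 1 + 1 = 31 days (55 - 31 = 24 left)
January 1 + 24 = January 25, 1998


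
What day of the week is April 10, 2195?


Friday

Zeller's congruence:
q=10, m=4, k=95, j=21
h = (10 + ⌊13×5/5⌋ + 95 + ⌊95/4⌋ + ⌊21/4⌋ - 2×21) mod 7
= (10 + 13 + 95 + 23 + 5 - 42) mod 7
= 104 mod 7 = 6
h=6 → Friday
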